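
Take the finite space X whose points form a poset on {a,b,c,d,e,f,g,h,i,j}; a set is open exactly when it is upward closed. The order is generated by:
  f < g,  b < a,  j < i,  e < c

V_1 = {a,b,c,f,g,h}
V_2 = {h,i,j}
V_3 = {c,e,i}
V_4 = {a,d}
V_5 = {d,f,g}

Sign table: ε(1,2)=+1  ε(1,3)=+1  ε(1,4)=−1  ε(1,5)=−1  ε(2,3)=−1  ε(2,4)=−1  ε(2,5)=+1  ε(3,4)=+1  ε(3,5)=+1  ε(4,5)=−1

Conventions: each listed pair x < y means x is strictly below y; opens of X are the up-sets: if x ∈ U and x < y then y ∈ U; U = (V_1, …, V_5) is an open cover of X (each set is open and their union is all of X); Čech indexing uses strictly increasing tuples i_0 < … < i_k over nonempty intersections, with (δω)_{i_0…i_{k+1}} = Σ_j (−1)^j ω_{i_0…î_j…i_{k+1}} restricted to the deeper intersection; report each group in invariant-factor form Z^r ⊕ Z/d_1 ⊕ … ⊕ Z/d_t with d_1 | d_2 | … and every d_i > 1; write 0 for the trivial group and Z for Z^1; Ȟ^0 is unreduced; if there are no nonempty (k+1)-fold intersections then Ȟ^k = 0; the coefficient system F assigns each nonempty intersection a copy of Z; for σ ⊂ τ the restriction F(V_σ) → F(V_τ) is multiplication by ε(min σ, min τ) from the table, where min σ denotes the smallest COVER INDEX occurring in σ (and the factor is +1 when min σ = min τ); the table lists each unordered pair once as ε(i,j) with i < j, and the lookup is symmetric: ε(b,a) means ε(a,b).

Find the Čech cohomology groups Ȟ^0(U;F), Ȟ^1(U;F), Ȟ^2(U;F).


intersection data:
  V12={h} V13={c} V14={a} V15={f,g} V23={i} V45={d}
C dims 5,6; δ0: rk 5, SNF 1^4·2
Ȟ^0 = (5 − 5) − 0 = 0, so Ȟ^0 ≅ 0
Ȟ^1 = (6 − 0) − 5 = 1 plus torsion [2], so Ȟ^1 ≅ Z ⊕ Z/2
Ȟ^2 = (0 − 0) − 0 = 0, so Ȟ^2 ≅ 0

Ȟ^0(U;F) ≅ 0, Ȟ^1(U;F) ≅ Z ⊕ Z/2 and Ȟ^2(U;F) ≅ 0


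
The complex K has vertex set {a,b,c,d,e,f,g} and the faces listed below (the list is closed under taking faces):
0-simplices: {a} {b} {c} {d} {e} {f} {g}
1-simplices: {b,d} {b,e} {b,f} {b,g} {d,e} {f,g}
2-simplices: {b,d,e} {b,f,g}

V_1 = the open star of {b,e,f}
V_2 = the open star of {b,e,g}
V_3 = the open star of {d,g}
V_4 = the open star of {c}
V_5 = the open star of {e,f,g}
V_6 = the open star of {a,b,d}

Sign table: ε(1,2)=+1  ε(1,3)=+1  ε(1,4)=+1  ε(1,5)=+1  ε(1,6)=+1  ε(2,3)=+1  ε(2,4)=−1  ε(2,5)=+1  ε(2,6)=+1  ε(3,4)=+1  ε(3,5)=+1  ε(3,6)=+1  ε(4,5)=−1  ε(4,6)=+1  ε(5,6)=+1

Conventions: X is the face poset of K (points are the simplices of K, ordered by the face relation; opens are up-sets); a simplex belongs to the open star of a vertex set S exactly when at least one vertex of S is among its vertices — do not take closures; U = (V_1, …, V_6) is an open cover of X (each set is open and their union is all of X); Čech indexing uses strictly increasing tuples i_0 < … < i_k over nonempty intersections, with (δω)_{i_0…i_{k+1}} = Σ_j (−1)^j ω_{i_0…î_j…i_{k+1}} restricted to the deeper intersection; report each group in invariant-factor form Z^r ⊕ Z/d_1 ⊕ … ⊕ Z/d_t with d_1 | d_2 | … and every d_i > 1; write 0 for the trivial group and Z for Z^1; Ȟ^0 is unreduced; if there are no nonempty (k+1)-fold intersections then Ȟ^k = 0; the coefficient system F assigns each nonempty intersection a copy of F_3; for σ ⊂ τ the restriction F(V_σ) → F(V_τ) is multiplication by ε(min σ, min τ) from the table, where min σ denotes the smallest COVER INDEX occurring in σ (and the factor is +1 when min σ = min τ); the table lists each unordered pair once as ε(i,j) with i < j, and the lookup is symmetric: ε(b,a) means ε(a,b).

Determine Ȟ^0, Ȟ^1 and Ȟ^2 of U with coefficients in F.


intersection data:
  V1={{b},{e},{f},{b,d},{b,e},{b,f},{b,g},{d,e},{f,g},{b,d,e},{b,f,g}} V2={{b},{e},{g},{b,d},{b,e},{b,f},{b,g},{d,e},{f,g},{b,d,e},{b,f,g}} V3={{d},{g},{b,d},{b,g},{d,e},{f,g},{b,d,e},{b,f,g}} V4={{c}} V5={{e},{f},{g},{b,e},{b,f},{b,g},{d,e},{f,g},{b,d,e},{b,f,g}} V6={{a},{b},{d},{b,d},{b,e},{b,f},{b,g},{d,e},{b,d,e},{b,f,g}}
  V12={{b},{e},{b,d},{b,e},{b,f},{b,g},{d,e},{f,g},{b,d,e},{b,f,g}} V13={{b,d},{b,g},{d,e},{f,g},{b,d,e},{b,f,g}} V15={{e},{f},{b,e},{b,f},{b,g},{d,e},{f,g},{b,d,e},{b,f,g}} V16={{b},{b,d},{b,e},{b,f},{b,g},{d,e},{b,d,e},{b,f,g}} V23={{g},{b,d},{b,g},{d,e},{f,g},{b,d,e},{b,f,g}} V25={{e},{g},{b,e},{b,f},{b,g},{d,e},{f,g},{b,d,e},{b,f,g}} V26={{b},{b,d},{b,e},{b,f},{b,g},{d,e},{b,d,e},{b,f,g}} V35={{g},{b,g},{d,e},{f,g},{b,d,e},{b,f,g}} V36={{d},{b,d},{b,g},{d,e},{b,d,e},{b,f,g}} V56={{b,e},{b,f},{b,g},{d,e},{b,d,e},{b,f,g}}
  V123={{b,d},{b,g},{d,e},{f,g},{b,d,e},{b,f,g}} V125={{e},{b,e},{b,f},{b,g},{d,e},{f,g},{b,d,e},{b,f,g}} V126={{b},{b,d},{b,e},{b,f},{b,g},{d,e},{b,d,e},{b,f,g}} V135={{b,g},{d,e},{f,g},{b,d,e},{b,f,g}} V136={{b,d},{b,g},{d,e},{b,d,e},{b,f,g}} V156={{b,e},{b,f},{b,g},{d,e},{b,d,e},{b,f,g}} V235={{g},{b,g},{d,e},{f,g},{b,d,e},{b,f,g}} V236={{b,d},{b,g},{d,e},{b,d,e},{b,f,g}} V256={{b,e},{b,f},{b,g},{d,e},{b,d,e},{b,f,g}} V356={{b,g},{d,e},{b,d,e},{b,f,g}}
  V1235={{b,g},{d,e},{f,g},{b,d,e},{b,f,g}} V1236={{b,d},{b,g},{d,e},{b,d,e},{b,f,g}} V1256={{b,e},{b,f},{b,g},{d,e},{b,d,e},{b,f,g}} V1356={{b,g},{d,e},{b,d,e},{b,f,g}} V2356={{b,g},{d,e},{b,d,e},{b,f,g}}
  V12356={{b,g},{d,e},{b,d,e},{b,f,g}}
C dims 6,10,10,5; δ0: rk_F3 4; δ1: rk_F3 6; δ2: rk_F3 4
Ȟ^0 = (6 − 4) − 0 = 2, so Ȟ^0 ≅ Z/3 ⊕ Z/3
Ȟ^1 = (10 − 6) − 4 = 0, so Ȟ^1 ≅ 0
Ȟ^2 = (10 − 4) − 6 = 0, so Ȟ^2 ≅ 0

Ȟ^0 ≅ Z/3 ⊕ Z/3; Ȟ^1 ≅ 0; Ȟ^2 ≅ 0


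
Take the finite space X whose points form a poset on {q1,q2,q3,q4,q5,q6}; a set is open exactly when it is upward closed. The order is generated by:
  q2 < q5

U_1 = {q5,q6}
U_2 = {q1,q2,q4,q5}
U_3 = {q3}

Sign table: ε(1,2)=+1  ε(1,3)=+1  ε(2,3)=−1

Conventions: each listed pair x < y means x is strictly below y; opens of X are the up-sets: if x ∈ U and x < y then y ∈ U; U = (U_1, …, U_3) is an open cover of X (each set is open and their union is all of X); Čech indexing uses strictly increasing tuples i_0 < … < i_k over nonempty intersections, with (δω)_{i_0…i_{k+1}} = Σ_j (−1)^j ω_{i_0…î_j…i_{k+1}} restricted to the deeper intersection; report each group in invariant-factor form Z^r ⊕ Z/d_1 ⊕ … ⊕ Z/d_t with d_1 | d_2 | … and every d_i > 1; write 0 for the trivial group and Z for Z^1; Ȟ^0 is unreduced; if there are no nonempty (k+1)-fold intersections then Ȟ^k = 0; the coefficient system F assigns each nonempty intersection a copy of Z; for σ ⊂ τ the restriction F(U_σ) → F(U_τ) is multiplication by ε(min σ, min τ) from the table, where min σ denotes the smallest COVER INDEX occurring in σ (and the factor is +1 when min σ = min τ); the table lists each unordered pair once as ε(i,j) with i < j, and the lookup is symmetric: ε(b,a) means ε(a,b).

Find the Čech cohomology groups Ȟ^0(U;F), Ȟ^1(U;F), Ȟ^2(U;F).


cover nerve:
  U12={q5}
C dims 3,1; δ0: rk 1, SNF 1^1
Ȟ^0: (3−1)−0=2 ⇒ Z^2
Ȟ^1: (1−0)−1=0 ⇒ 0
Ȟ^2: (0−0)−0=0 ⇒ 0

Ȟ^0(U;F) ≅ Z^2, Ȟ^1(U;F) ≅ 0 and Ȟ^2(U;F) ≅ 0


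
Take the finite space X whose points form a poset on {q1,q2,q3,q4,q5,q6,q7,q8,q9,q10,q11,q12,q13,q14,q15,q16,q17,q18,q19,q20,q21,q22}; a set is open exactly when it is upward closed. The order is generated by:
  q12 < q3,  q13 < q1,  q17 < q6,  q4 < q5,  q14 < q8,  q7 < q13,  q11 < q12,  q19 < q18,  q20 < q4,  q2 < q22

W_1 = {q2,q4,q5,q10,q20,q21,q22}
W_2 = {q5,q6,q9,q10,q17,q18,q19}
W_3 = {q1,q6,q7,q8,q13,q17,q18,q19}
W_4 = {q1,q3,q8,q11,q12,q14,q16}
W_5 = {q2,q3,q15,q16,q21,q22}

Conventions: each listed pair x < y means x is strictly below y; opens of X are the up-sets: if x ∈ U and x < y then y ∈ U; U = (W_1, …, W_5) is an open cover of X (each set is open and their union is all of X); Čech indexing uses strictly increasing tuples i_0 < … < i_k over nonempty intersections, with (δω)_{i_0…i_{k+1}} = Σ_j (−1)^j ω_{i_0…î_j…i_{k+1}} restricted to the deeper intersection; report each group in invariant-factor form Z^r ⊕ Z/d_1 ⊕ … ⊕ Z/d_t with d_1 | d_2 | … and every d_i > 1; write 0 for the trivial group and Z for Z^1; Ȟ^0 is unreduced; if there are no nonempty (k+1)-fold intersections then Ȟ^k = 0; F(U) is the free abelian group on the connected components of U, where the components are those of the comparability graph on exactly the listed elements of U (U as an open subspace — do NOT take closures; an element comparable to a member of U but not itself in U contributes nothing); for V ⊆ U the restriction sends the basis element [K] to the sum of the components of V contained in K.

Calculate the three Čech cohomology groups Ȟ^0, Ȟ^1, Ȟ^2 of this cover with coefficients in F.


Ȟ^0 ≅ Z^12; Ȟ^1 ≅ 0; Ȟ^2 ≅ 0

intersection data:
  W12={q5,q10} W15={q2,q21,q22} W23={q6,q17,q18,q19} W34={q1,q8} W45={q3,q16}
components per intersection:
  W1: {q2,q22} {q4,q5,q20} {q10} {q21}
  W2: {q5} {q6,q17} {q9} {q10} {q18,q19}
  W3: {q1,q7,q13} {q6,q17} {q8} {q18,q19}
  W4: {q1} {q3,q11,q12} {q8,q14} {q16}
  W5: {q2,q22} {q3} {q15} {q16} {q21}
  W12: {q5} {q10}
  W15: {q2,q22} {q21}
  W23: {q6,q17} {q18,q19}
  W34: {q1} {q8}
  W45: {q3} {q16}
C dims 22,10; δ0: rk 10, SNF 1^10
Ȟ^0 = (22 − 10) − 0 = 12, so Ȟ^0 ≅ Z^12
Ȟ^1 = (10 − 0) − 10 = 0, so Ȟ^1 ≅ 0
Ȟ^2 = (0 − 0) − 0 = 0, so Ȟ^2 ≅ 0


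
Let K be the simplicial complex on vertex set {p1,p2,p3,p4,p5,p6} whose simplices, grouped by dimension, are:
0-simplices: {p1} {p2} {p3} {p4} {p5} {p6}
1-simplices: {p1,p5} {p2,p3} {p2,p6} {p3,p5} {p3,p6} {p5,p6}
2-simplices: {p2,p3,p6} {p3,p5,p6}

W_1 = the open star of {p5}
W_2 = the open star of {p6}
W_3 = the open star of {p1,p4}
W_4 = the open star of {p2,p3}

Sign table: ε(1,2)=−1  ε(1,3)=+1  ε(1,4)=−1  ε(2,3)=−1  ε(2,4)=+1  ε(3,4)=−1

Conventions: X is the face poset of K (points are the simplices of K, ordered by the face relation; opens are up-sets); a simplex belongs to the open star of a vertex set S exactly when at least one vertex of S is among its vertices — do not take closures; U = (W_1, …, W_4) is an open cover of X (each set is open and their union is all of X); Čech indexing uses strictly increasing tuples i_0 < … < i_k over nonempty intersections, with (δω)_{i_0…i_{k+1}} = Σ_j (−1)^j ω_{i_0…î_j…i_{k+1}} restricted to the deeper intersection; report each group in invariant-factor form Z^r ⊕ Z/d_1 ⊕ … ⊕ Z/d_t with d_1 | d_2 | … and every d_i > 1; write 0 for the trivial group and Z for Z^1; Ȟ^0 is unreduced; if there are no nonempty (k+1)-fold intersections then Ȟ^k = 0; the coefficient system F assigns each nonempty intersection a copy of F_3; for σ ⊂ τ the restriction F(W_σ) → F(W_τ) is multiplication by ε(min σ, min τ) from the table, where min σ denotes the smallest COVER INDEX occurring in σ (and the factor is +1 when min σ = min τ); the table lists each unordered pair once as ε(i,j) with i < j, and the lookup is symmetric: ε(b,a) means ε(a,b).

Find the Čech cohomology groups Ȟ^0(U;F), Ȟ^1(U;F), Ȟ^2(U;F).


nerve of the cover:
  W1={{p5},{p1,p5},{p3,p5},{p5,p6},{p3,p5,p6}} W2={{p6},{p2,p6},{p3,p6},{p5,p6},{p2,p3,p6},{p3,p5,p6}} W3={{p1},{p4},{p1,p5}} W4={{p2},{p3},{p2,p3},{p2,p6},{p3,p5},{p3,p6},{p2,p3,p6},{p3,p5,p6}}
  W12={{p5,p6},{p3,p5,p6}} W13={{p1,p5}} W14={{p3,p5},{p3,p5,p6}} W24={{p2,p6},{p3,p6},{p2,p3,p6},{p3,p5,p6}}
  W124={{p3,p5,p6}}
C dims 4,4,1; δ0: rk_F3 3; δ1: rk_F3 1
Ȟ^0 = (4 − 3) − 0 = 1, so Ȟ^0 ≅ Z/3
Ȟ^1 = (4 − 1) − 3 = 0, so Ȟ^1 ≅ 0
Ȟ^2 = (1 − 0) − 1 = 0, so Ȟ^2 ≅ 0

Ȟ^0(U;F) ≅ Z/3,  Ȟ^1(U;F) ≅ 0,  Ȟ^2(U;F) ≅ 0


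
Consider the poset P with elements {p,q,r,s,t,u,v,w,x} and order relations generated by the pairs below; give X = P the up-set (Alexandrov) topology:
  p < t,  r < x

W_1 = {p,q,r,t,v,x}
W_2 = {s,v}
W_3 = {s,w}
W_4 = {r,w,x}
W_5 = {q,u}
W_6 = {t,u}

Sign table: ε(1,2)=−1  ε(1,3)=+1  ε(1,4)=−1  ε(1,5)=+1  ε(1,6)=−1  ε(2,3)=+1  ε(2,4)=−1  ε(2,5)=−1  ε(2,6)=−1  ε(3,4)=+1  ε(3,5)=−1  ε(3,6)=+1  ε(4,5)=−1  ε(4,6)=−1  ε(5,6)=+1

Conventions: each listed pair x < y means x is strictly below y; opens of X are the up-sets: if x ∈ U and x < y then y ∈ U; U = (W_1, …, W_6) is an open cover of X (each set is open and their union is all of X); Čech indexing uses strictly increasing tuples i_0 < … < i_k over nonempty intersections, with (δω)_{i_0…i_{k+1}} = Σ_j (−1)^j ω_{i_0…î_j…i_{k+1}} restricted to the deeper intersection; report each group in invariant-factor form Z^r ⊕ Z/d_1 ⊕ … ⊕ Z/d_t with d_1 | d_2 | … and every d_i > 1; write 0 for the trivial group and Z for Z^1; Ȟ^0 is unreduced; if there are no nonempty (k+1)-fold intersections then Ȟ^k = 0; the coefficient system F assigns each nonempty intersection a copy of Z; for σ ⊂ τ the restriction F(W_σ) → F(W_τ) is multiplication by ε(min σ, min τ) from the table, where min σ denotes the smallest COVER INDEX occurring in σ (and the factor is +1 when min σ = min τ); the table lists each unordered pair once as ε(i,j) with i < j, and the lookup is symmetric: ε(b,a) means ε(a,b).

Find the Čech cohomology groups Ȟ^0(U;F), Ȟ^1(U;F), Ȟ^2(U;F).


intersection data:
  W12={v} W14={r,x} W15={q} W16={t} W23={s} W34={w} W56={u}
C dims 6,7; δ0: rk 6, SNF 1^5·2
Ȟ^0 = (6 − 6) − 0 = 0, so Ȟ^0 ≅ 0
Ȟ^1 = (7 − 0) − 6 = 1 plus torsion [2], so Ȟ^1 ≅ Z ⊕ Z/2
Ȟ^2 = (0 − 0) − 0 = 0, so Ȟ^2 ≅ 0

Ȟ^0 ≅ 0; Ȟ^1 ≅ Z ⊕ Z/2; Ȟ^2 ≅ 0


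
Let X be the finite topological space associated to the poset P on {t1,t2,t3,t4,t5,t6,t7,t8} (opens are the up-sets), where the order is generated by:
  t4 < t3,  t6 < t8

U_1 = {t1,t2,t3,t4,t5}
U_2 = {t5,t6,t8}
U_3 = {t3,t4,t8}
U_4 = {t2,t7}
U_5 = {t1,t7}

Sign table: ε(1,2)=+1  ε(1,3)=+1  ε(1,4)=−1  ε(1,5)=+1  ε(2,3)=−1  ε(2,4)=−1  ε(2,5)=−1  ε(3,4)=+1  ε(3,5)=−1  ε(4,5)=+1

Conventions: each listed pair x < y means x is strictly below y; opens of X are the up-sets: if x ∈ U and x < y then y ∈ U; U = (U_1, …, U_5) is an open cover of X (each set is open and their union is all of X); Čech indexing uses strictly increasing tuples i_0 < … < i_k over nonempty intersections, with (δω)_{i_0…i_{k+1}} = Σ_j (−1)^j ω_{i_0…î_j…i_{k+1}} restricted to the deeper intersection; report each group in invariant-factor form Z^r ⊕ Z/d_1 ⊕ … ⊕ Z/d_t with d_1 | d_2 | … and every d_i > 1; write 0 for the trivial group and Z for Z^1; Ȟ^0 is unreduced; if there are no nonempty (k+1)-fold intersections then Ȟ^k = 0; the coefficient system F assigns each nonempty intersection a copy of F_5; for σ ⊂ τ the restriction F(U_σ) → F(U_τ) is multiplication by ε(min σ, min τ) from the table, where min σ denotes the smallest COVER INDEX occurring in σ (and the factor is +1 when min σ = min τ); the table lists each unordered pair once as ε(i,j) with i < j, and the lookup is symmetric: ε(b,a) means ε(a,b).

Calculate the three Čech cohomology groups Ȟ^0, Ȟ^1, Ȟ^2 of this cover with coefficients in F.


intersection data:
  U12={t5} U13={t3,t4} U14={t2} U15={t1} U23={t8} U45={t7}
C dims 5,6; δ0: rk_F5 5
Ȟ^0 = (5 − 5) − 0 = 0, so Ȟ^0 ≅ 0
Ȟ^1 = (6 − 0) − 5 = 1, so Ȟ^1 ≅ Z/5
Ȟ^2 = (0 − 0) − 0 = 0, so Ȟ^2 ≅ 0

Ȟ^0 = 0,  Ȟ^1 = Z/5,  Ȟ^2 = 0


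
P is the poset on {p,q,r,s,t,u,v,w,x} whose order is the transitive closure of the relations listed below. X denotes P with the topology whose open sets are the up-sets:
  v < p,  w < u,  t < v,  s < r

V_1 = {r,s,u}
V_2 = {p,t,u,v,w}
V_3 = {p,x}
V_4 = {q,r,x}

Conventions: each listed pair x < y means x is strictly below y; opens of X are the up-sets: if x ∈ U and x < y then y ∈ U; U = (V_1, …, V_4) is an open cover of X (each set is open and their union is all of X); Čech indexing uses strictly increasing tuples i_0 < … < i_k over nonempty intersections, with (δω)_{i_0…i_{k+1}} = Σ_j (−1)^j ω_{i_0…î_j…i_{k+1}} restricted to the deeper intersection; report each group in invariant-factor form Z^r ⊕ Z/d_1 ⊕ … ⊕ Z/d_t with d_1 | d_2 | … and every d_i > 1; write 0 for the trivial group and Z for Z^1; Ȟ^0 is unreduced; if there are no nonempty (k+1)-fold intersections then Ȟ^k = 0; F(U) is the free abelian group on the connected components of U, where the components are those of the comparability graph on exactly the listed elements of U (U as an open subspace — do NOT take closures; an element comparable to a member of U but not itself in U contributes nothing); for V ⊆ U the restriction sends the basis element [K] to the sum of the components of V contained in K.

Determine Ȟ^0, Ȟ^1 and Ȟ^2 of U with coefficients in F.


nonempty intersections:
  V12={u} V14={r} V23={p} V34={x}
components per intersection:
  V1: {r,s} {u}
  V2: {p,t,v} {u,w}
  V3: {p} {x}
  V4: {q} {r} {x}
  V12: {u}
  V14: {r}
  V23: {p}
  V34: {x}
C dims 9,4; δ0: rk 4, SNF 1^4
Ȟ^0: (9−4)−0=5 ⇒ Z^5
Ȟ^1: (4−0)−4=0 ⇒ 0
Ȟ^2: (0−0)−0=0 ⇒ 0

Ȟ^0(U;F) ≅ Z^5,  Ȟ^1(U;F) ≅ 0,  Ȟ^2(U;F) ≅ 0


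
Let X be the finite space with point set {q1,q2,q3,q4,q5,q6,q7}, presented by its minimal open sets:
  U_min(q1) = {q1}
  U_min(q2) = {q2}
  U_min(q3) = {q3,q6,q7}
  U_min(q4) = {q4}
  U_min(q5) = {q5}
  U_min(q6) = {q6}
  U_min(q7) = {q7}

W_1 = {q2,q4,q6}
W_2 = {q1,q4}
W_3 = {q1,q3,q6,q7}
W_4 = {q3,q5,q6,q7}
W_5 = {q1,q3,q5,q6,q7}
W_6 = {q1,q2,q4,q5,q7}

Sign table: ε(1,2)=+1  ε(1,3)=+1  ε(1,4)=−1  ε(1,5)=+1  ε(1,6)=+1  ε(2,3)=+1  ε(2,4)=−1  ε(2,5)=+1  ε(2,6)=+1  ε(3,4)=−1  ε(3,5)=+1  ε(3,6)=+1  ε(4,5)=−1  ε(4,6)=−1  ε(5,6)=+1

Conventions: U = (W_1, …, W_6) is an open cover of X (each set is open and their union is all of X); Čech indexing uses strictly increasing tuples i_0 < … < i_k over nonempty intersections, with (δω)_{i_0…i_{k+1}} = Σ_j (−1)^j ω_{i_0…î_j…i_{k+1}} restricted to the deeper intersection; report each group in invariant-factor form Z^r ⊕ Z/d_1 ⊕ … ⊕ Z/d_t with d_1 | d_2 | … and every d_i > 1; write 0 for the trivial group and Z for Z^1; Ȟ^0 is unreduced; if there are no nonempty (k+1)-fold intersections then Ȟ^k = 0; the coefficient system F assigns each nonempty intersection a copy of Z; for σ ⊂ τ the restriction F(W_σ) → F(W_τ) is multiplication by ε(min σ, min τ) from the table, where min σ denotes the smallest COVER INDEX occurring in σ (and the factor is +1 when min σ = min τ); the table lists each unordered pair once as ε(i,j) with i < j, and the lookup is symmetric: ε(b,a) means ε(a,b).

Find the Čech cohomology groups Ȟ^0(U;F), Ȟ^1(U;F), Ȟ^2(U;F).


Ȟ^0 = Z, Ȟ^1 = Z and Ȟ^2 = 0

nerve simplices:
  W12={q4} W13={q6} W14={q6} W15={q6} W16={q2,q4} W23={q1} W25={q1} W26={q1,q4} W34={q3,q6,q7} W35={q1,q3,q6,q7} W36={q1,q7} W45={q3,q5,q6,q7} W46={q5,q7} W56={q1,q5,q7}
  W126={q4} W134={q6} W135={q6} W145={q6} W235={q1} W236={q1} W256={q1} W345={q3,q6,q7} W346={q7} W356={q1,q7} W456={q5,q7}
  W1345={q6} W2356={q1} W3456={q7}
C dims 6,14,11,3; δ0: rk 5, SNF 1^5; δ1: rk 8, SNF 1^8; δ2: rk 3, SNF 1^3
degree 0: 6−5−0 = 1 → Ȟ^0 ≅ Z
degree 1: 14−8−5 = 1 → Ȟ^1 ≅ Z
degree 2: 11−3−8 = 0 → Ȟ^2 ≅ 0


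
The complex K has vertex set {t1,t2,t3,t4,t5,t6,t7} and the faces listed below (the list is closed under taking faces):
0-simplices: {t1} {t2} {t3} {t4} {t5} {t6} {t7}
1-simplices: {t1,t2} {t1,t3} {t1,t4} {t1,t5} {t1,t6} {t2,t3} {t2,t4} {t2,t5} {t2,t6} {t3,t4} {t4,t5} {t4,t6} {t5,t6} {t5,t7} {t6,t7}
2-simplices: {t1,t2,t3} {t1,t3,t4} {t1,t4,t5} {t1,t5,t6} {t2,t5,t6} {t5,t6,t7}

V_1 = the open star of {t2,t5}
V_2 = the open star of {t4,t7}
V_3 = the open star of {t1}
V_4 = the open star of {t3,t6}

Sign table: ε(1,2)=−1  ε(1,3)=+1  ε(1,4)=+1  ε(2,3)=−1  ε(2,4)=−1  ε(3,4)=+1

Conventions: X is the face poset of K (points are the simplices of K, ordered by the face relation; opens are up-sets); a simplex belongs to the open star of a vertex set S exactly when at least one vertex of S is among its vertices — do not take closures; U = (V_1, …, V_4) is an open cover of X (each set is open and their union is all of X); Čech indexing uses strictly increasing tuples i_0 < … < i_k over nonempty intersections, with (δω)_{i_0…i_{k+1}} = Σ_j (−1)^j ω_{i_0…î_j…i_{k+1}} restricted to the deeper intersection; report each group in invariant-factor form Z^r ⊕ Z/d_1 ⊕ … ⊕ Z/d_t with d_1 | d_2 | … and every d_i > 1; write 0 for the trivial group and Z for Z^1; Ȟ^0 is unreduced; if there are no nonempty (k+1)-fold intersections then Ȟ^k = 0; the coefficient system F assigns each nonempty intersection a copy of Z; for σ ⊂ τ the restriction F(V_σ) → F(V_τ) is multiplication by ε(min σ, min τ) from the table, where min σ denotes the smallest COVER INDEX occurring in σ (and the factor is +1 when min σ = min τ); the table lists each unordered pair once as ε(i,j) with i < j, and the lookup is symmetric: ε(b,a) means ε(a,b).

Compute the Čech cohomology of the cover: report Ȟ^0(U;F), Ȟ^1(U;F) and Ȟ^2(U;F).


nonempty overlaps:
  V1={{t2},{t5},{t1,t2},{t1,t5},{t2,t3},{t2,t4},{t2,t5},{t2,t6},{t4,t5},{t5,t6},{t5,t7},{t1,t2,t3},{t1,t4,t5},{t1,t5,t6},{t2,t5,t6},{t5,t6,t7}} V2={{t4},{t7},{t1,t4},{t2,t4},{t3,t4},{t4,t5},{t4,t6},{t5,t7},{t6,t7},{t1,t3,t4},{t1,t4,t5},{t5,t6,t7}} V3={{t1},{t1,t2},{t1,t3},{t1,t4},{t1,t5},{t1,t6},{t1,t2,t3},{t1,t3,t4},{t1,t4,t5},{t1,t5,t6}} V4={{t3},{t6},{t1,t3},{t1,t6},{t2,t3},{t2,t6},{t3,t4},{t4,t6},{t5,t6},{t6,t7},{t1,t2,t3},{t1,t3,t4},{t1,t5,t6},{t2,t5,t6},{t5,t6,t7}}
  V12={{t2,t4},{t4,t5},{t5,t7},{t1,t4,t5},{t5,t6,t7}} V13={{t1,t2},{t1,t5},{t1,t2,t3},{t1,t4,t5},{t1,t5,t6}} V14={{t2,t3},{t2,t6},{t5,t6},{t1,t2,t3},{t1,t5,t6},{t2,t5,t6},{t5,t6,t7}} V23={{t1,t4},{t1,t3,t4},{t1,t4,t5}} V24={{t3,t4},{t4,t6},{t6,t7},{t1,t3,t4},{t5,t6,t7}} V34={{t1,t3},{t1,t6},{t1,t2,t3},{t1,t3,t4},{t1,t5,t6}}
  V123={{t1,t4,t5}} V124={{t5,t6,t7}} V134={{t1,t2,t3},{t1,t5,t6}} V234={{t1,t3,t4}}
C dims 4,6,4; δ0: rk 3, SNF 1^3; δ1: rk 3, SNF 1^3
degree 0: 4−3−0 = 1 → Ȟ^0 ≅ Z
degree 1: 6−3−3 = 0 → Ȟ^1 ≅ 0
degree 2: 4−0−3 = 1 → Ȟ^2 ≅ Z

Ȟ^0(U;F) ≅ Z, Ȟ^1(U;F) ≅ 0, Ȟ^2(U;F) ≅ Z


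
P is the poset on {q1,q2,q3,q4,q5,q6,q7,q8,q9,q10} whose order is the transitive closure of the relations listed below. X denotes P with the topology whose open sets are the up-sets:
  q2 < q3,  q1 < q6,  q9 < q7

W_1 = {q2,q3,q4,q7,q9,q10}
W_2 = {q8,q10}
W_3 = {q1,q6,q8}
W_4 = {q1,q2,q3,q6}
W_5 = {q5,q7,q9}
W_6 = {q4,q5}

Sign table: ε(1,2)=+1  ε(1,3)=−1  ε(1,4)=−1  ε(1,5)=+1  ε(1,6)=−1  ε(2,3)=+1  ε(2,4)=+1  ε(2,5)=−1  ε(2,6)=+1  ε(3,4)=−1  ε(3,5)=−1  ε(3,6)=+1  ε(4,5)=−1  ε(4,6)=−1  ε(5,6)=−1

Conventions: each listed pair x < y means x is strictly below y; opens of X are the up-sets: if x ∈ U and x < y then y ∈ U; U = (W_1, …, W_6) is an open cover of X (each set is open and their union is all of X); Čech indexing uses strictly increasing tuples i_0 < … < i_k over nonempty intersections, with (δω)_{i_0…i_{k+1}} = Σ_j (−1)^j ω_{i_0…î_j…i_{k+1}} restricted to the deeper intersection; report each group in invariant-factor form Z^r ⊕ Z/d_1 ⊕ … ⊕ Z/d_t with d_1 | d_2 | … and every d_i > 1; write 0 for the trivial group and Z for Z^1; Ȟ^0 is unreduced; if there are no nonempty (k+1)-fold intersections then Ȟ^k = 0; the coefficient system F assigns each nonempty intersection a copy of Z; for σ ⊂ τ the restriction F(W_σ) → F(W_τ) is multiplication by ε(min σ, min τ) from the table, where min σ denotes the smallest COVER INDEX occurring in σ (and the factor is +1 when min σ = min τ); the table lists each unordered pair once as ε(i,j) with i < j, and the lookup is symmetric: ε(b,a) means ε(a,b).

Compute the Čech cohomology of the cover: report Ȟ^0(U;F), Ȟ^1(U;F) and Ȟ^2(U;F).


Ȟ^0(U;F) ≅ Z, Ȟ^1(U;F) ≅ Z^2, Ȟ^2(U;F) ≅ 0

cover nerve:
  W12={q10} W14={q2,q3} W15={q7,q9} W16={q4} W23={q8} W34={q1,q6} W56={q5}
C dims 6,7; δ0: rk 5, SNF 1^5
Ȟ^0: (6−5)−0=1 ⇒ Z
Ȟ^1: (7−0)−5=2 ⇒ Z^2
Ȟ^2: (0−0)−0=0 ⇒ 0


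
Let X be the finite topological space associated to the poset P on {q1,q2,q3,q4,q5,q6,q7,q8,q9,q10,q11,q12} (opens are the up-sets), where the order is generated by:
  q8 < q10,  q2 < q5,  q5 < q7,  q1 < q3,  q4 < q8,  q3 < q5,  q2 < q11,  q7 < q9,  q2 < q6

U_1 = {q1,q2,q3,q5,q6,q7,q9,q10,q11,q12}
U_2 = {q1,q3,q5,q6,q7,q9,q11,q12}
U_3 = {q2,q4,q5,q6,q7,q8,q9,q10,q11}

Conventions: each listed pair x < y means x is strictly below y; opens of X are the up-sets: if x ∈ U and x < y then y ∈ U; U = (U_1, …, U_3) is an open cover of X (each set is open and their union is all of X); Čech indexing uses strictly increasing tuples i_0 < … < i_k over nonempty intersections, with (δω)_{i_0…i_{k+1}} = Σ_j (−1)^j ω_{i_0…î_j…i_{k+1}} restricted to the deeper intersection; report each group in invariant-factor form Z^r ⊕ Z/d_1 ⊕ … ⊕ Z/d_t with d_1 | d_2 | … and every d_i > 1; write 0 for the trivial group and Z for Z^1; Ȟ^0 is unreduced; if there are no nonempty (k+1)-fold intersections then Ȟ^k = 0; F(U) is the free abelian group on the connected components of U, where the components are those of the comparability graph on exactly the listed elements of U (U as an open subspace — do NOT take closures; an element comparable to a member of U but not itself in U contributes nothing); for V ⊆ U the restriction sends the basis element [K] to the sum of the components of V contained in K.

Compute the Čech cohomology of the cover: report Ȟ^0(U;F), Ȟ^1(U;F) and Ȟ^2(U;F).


nonempty intersections:
  U12={q1,q3,q5,q6,q7,q9,q11,q12} U13={q2,q5,q6,q7,q9,q10,q11} U23={q5,q6,q7,q9,q11}
  U123={q5,q6,q7,q9,q11}
components per intersection:
  U1: {q1,q2,q3,q5,q6,q7,q9,q11} {q10} {q12}
  U2: {q1,q3,q5,q7,q9} {q6} {q11} {q12}
  U3: {q2,q5,q6,q7,q9,q11} {q4,q8,q10}
  U12: {q1,q3,q5,q7,q9} {q6} {q11} {q12}
  U13: {q2,q5,q6,q7,q9,q11} {q10}
  U23: {q5,q7,q9} {q6} {q11}
  U123: {q5,q7,q9} {q6} {q11}
C dims 9,9,3; δ0: rk 6, SNF 1^6; δ1: rk 3, SNF 1^3
Ȟ^0: (9−6)−0=3 ⇒ Z^3
Ȟ^1: (9−3)−6=0 ⇒ 0
Ȟ^2: (3−0)−3=0 ⇒ 0

Ȟ^0(U;F) ≅ Z^3; Ȟ^1(U;F) ≅ 0; Ȟ^2(U;F) ≅ 0


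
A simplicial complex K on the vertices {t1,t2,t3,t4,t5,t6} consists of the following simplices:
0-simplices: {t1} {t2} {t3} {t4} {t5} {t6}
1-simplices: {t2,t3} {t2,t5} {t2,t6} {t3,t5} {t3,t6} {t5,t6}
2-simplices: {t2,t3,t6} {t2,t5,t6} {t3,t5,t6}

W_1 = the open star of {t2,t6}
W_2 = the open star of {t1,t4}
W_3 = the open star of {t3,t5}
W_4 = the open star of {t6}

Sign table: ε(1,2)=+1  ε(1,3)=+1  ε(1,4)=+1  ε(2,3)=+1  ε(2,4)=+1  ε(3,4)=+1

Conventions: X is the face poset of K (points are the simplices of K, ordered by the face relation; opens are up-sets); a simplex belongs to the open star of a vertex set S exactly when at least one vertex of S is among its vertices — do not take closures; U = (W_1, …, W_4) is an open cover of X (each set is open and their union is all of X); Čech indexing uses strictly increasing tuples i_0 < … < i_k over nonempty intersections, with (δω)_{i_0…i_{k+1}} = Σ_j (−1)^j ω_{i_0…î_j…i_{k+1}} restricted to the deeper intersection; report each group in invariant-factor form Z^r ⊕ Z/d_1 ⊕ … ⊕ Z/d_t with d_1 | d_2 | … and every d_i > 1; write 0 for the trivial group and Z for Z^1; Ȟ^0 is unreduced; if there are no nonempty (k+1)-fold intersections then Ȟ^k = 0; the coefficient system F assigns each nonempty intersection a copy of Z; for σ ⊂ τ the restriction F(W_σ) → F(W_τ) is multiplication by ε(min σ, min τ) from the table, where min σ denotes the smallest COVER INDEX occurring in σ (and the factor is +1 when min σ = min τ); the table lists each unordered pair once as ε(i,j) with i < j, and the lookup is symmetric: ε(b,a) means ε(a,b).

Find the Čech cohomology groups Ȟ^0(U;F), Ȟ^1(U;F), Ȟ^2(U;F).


Ȟ^0 = Z^2, Ȟ^1 = 0 and Ȟ^2 = 0

cover nerve:
  W1={{t2},{t6},{t2,t3},{t2,t5},{t2,t6},{t3,t6},{t5,t6},{t2,t3,t6},{t2,t5,t6},{t3,t5,t6}} W2={{t1},{t4}} W3={{t3},{t5},{t2,t3},{t2,t5},{t3,t5},{t3,t6},{t5,t6},{t2,t3,t6},{t2,t5,t6},{t3,t5,t6}} W4={{t6},{t2,t6},{t3,t6},{t5,t6},{t2,t3,t6},{t2,t5,t6},{t3,t5,t6}}
  W13={{t2,t3},{t2,t5},{t3,t6},{t5,t6},{t2,t3,t6},{t2,t5,t6},{t3,t5,t6}} W14={{t6},{t2,t6},{t3,t6},{t5,t6},{t2,t3,t6},{t2,t5,t6},{t3,t5,t6}} W34={{t3,t6},{t5,t6},{t2,t3,t6},{t2,t5,t6},{t3,t5,t6}}
  W134={{t3,t6},{t5,t6},{t2,t3,t6},{t2,t5,t6},{t3,t5,t6}}
C dims 4,3,1; δ0: rk 2, SNF 1^2; δ1: rk 1, SNF 1^1
Ȟ^0: (4−2)−0=2 ⇒ Z^2
Ȟ^1: (3−1)−2=0 ⇒ 0
Ȟ^2: (1−0)−1=0 ⇒ 0


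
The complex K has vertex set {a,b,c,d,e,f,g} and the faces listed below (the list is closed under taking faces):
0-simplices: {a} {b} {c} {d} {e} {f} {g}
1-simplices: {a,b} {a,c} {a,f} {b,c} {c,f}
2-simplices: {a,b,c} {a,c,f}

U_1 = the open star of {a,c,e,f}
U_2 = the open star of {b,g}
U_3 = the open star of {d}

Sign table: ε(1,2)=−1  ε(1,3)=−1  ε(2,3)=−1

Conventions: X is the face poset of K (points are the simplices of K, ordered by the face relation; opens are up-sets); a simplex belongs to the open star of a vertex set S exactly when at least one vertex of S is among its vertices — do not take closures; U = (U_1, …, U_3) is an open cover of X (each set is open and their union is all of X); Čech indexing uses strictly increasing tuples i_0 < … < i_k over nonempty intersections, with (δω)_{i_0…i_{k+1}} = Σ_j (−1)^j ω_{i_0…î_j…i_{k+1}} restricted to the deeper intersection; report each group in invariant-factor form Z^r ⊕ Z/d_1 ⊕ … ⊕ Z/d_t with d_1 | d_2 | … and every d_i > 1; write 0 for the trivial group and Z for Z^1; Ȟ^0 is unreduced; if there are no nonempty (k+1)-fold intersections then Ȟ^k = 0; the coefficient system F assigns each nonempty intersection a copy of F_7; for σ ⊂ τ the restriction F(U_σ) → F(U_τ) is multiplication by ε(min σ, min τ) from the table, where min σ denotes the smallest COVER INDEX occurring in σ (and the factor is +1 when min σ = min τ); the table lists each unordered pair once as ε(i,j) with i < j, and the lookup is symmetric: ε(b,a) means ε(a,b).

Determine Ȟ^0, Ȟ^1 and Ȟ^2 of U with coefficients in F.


Ȟ^0 = Z/7 ⊕ Z/7,  Ȟ^1 = 0,  Ȟ^2 = 0

intersection data:
  U1={{a},{c},{e},{f},{a,b},{a,c},{a,f},{b,c},{c,f},{a,b,c},{a,c,f}} U2={{b},{g},{a,b},{b,c},{a,b,c}} U3={{d}}
  U12={{a,b},{b,c},{a,b,c}}
C dims 3,1; δ0: rk_F7 1
Ȟ^0 = (3 − 1) − 0 = 2, so Ȟ^0 ≅ Z/7 ⊕ Z/7
Ȟ^1 = (1 − 0) − 1 = 0, so Ȟ^1 ≅ 0
Ȟ^2 = (0 − 0) − 0 = 0, so Ȟ^2 ≅ 0


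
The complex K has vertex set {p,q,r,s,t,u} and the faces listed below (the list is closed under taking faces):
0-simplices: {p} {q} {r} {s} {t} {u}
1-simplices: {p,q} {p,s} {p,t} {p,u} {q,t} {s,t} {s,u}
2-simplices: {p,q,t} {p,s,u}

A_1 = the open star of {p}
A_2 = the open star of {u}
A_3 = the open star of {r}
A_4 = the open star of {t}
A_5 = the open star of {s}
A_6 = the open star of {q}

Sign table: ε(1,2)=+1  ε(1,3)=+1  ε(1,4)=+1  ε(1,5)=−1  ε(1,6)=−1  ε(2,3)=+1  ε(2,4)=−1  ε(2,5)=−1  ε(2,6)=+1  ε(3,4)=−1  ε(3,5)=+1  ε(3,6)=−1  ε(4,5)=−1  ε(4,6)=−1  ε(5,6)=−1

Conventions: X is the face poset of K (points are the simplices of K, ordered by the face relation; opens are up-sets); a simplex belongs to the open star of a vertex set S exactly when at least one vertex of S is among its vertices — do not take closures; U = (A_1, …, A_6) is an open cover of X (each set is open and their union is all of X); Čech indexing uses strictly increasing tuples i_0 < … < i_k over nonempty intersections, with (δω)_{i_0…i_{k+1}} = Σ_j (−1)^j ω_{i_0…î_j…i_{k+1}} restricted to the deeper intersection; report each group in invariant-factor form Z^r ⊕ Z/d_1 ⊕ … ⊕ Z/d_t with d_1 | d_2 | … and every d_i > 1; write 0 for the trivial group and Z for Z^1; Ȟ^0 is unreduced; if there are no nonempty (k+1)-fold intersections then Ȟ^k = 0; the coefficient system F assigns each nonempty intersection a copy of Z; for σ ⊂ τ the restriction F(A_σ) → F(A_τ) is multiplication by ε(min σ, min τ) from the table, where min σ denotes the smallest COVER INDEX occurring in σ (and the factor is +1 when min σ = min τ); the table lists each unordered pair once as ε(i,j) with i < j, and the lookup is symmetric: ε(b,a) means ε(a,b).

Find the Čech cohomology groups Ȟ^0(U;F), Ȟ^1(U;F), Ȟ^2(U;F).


Ȟ^0 = Z^2, Ȟ^1 = Z, Ȟ^2 = 0

cover nerve:
  A1={{p},{p,q},{p,s},{p,t},{p,u},{p,q,t},{p,s,u}} A2={{u},{p,u},{s,u},{p,s,u}} A3={{r}} A4={{t},{p,t},{q,t},{s,t},{p,q,t}} A5={{s},{p,s},{s,t},{s,u},{p,s,u}} A6={{q},{p,q},{q,t},{p,q,t}}
  A12={{p,u},{p,s,u}} A14={{p,t},{p,q,t}} A15={{p,s},{p,s,u}} A16={{p,q},{p,q,t}} A25={{s,u},{p,s,u}} A45={{s,t}} A46={{q,t},{p,q,t}}
  A125={{p,s,u}} A146={{p,q,t}}
C dims 6,7,2; δ0: rk 4, SNF 1^4; δ1: rk 2, SNF 1^2
Ȟ^0: (6−4)−0=2 ⇒ Z^2
Ȟ^1: (7−2)−4=1 ⇒ Z
Ȟ^2: (2−0)−2=0 ⇒ 0


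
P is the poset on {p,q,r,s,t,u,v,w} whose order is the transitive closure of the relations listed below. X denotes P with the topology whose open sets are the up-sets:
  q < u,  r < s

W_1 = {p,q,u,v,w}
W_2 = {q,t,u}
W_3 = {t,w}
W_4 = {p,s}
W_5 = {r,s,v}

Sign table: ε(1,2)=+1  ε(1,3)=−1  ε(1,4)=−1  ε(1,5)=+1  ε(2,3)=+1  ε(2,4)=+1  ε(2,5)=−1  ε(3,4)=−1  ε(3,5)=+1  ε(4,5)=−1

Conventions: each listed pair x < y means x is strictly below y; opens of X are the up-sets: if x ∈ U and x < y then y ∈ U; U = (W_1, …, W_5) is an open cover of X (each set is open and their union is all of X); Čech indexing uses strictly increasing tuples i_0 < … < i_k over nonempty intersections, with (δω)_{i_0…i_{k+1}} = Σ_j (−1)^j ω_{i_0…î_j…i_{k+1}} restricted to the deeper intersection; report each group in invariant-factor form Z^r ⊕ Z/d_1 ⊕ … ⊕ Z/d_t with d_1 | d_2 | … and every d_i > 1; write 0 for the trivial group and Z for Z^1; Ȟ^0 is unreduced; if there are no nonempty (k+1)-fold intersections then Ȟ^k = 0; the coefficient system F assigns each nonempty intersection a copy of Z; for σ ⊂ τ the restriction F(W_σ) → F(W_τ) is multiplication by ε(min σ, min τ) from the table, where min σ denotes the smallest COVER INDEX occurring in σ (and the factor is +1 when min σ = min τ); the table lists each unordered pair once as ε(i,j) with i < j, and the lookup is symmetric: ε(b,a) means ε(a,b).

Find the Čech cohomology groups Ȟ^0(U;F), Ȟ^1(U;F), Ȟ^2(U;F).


Ȟ^0(U;F) ≅ 0, Ȟ^1(U;F) ≅ Z ⊕ Z/2 and Ȟ^2(U;F) ≅ 0

nerve simplices:
  W12={q,u} W13={w} W14={p} W15={v} W23={t} W45={s}
C dims 5,6; δ0: rk 5, SNF 1^4·2
degree 0: 5−5−0 = 0 → Ȟ^0 ≅ 0
degree 1: 6−0−5 = 1 plus torsion [2] → Ȟ^1 ≅ Z ⊕ Z/2
degree 2: 0−0−0 = 0 → Ȟ^2 ≅ 0


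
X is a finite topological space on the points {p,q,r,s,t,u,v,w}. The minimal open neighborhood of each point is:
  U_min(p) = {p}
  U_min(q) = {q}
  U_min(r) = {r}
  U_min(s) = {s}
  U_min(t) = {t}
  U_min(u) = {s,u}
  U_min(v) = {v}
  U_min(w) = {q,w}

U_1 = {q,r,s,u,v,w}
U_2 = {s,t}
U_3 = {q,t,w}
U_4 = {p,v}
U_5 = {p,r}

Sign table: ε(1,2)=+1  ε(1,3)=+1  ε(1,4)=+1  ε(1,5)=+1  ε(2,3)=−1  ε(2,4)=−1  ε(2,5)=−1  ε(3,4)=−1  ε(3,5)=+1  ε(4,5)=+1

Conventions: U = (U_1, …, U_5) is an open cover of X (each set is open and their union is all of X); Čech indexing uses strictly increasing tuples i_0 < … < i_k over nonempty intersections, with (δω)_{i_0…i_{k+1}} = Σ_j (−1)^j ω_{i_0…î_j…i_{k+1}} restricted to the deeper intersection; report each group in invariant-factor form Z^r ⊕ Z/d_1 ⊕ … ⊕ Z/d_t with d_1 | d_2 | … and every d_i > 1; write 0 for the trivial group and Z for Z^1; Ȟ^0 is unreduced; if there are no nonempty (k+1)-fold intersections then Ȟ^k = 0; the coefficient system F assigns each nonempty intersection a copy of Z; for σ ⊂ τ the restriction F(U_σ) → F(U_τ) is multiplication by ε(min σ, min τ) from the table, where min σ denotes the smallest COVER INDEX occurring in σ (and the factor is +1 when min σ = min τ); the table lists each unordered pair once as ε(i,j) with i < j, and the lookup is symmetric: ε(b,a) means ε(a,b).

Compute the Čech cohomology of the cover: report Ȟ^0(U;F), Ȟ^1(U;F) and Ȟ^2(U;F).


nerve simplices:
  U12={s} U13={q,w} U14={v} U15={r} U23={t} U45={p}
C dims 5,6; δ0: rk 5, SNF 1^4·2
degree 0: 5−5−0 = 0 → Ȟ^0 ≅ 0
degree 1: 6−0−5 = 1 plus torsion [2] → Ȟ^1 ≅ Z ⊕ Z/2
degree 2: 0−0−0 = 0 → Ȟ^2 ≅ 0

Ȟ^0 = 0, Ȟ^1 = Z ⊕ Z/2 and Ȟ^2 = 0


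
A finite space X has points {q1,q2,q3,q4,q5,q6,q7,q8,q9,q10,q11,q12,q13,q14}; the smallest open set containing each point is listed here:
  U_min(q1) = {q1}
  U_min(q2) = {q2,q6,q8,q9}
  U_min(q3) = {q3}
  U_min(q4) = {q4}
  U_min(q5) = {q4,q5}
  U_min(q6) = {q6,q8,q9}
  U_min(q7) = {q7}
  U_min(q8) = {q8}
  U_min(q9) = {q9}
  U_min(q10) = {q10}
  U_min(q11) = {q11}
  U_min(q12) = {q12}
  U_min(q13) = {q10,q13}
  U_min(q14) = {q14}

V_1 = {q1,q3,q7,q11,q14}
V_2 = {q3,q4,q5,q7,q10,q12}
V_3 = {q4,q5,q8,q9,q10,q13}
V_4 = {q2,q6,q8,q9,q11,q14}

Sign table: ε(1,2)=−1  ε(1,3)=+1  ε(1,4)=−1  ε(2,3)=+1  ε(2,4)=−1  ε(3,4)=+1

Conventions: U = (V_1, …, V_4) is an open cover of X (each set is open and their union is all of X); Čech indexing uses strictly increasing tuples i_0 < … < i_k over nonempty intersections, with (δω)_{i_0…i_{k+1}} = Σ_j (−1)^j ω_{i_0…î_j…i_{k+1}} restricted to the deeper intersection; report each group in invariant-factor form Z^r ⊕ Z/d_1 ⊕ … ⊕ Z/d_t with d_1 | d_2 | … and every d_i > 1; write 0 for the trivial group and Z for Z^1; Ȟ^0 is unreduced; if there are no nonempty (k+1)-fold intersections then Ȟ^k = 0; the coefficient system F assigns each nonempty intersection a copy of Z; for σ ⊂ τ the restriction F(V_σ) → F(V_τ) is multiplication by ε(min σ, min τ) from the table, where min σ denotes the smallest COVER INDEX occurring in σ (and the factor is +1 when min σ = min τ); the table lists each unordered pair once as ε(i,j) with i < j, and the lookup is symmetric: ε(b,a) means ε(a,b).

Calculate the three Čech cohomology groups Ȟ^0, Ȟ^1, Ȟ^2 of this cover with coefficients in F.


Ȟ^0(U;F) ≅ Z, Ȟ^1(U;F) ≅ Z and Ȟ^2(U;F) ≅ 0

intersection data:
  V12={q3,q7} V14={q11,q14} V23={q4,q5,q10} V34={q8,q9}
C dims 4,4; δ0: rk 3, SNF 1^3
Ȟ^0 = (4 − 3) − 0 = 1, so Ȟ^0 ≅ Z
Ȟ^1 = (4 − 0) − 3 = 1, so Ȟ^1 ≅ Z
Ȟ^2 = (0 − 0) − 0 = 0, so Ȟ^2 ≅ 0


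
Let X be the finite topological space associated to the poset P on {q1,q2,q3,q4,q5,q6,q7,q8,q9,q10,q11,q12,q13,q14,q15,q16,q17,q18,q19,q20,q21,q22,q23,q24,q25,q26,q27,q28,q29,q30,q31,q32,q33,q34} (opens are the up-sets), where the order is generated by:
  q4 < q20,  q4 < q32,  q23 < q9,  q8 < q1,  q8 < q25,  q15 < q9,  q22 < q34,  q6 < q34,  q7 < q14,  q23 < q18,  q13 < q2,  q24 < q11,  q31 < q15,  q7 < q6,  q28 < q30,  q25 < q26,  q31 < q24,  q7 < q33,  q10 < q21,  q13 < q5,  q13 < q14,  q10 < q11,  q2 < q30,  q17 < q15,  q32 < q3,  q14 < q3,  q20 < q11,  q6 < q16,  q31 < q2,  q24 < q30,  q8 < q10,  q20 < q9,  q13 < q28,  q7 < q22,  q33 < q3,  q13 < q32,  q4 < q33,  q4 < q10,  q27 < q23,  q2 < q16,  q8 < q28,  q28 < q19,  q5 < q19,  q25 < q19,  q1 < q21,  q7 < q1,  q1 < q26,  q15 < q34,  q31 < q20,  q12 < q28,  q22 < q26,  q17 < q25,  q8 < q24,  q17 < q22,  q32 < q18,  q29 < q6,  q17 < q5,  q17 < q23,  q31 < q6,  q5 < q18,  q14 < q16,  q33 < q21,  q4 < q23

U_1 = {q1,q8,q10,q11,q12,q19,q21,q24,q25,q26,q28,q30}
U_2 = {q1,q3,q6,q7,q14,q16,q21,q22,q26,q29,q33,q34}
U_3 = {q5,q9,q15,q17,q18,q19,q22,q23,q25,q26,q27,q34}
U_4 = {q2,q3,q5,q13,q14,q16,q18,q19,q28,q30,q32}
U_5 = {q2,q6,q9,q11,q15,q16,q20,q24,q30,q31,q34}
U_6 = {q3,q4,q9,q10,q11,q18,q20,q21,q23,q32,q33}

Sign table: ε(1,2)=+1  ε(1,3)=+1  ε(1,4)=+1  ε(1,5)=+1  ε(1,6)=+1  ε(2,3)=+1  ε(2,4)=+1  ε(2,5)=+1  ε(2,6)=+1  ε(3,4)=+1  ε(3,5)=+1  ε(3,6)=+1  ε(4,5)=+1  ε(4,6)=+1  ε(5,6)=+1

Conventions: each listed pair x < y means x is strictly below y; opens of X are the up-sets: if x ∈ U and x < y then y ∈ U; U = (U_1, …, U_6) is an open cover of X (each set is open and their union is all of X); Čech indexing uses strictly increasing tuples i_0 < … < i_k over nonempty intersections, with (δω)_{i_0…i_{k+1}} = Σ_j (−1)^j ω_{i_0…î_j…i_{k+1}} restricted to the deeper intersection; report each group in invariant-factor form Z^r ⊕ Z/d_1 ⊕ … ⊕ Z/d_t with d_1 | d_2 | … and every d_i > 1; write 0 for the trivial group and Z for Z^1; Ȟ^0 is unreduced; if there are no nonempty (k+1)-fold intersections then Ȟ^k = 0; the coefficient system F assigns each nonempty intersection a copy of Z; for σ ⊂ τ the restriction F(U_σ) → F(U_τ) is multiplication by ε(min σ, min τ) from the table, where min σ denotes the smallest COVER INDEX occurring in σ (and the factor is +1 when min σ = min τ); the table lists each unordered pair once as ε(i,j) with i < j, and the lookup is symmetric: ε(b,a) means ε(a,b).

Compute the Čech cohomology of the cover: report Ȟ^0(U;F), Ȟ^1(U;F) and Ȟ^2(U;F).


cover nerve:
  U12={q1,q21,q26} U13={q19,q25,q26} U14={q19,q28,q30} U15={q11,q24,q30} U16={q10,q11,q21} U23={q22,q26,q34} U24={q3,q14,q16} U25={q6,q16,q34} U26={q3,q21,q33} U34={q5,q18,q19} U35={q9,q15,q34} U36={q9,q18,q23} U45={q2,q16,q30} U46={q3,q18,q32} U56={q9,q11,q20}
  U123={q26} U126={q21} U134={q19} U145={q30} U156={q11} U235={q34} U245={q16} U246={q3} U346={q18} U356={q9}
C dims 6,15,10; δ0: rk 5, SNF 1^5; δ1: rk 10, SNF 1^9·2
Ȟ^0: (6−5)−0=1 ⇒ Z
Ȟ^1: (15−10)−5=0 ⇒ 0
Ȟ^2: (10−0)−10=0 plus torsion [2] ⇒ Z/2

Ȟ^0 = Z,  Ȟ^1 = 0,  Ȟ^2 = Z/2
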